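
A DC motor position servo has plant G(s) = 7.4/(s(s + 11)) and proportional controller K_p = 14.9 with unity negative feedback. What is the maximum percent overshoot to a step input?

14.5%

The closed-loop denominator s² + 11s + 110.3 gives ω_n = √110.3 = 10.5 and ζ = 11/(2ω_n) = 0.5238.
%OS = 100·exp(−πζ/√(1−ζ²)) = 100·exp(−π·0.5238/√0.7256) = 14.5%.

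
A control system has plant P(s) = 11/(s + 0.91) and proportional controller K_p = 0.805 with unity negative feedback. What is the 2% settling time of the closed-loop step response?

T_s ≈ 0.41 s

Closed-loop transfer function: T(s) = K_p·P(s)/(1 + K_p·P(s)) = 8.855/(s + 0.91 + 8.855) = 8.855/(s + 9.765).
Time constant τ = 1/9.765 = 0.1024 s, so the 2% settling time is about 4τ = 0.41 s.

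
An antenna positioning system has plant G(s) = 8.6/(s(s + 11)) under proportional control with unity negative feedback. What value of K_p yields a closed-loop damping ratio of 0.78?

Closed-loop characteristic equation: s² + 11s + K_p·8.6 = 0.
So ω_n = √(8.6K_p) and 2ζω_n = 11, giving ζ = 11/(2√(8.6K_p)).
Setting ζ = 0.78: √(8.6K_p) = 11/(2·0.78) = 7.051, so K_p = 49.72/8.6 = 5.78.

K_p = 5.78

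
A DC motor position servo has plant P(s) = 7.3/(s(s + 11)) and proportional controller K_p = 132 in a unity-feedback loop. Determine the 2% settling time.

T_s ≈ 0.727 s

Closed-loop characteristic equation: s² + 11s + 963.6 = 0, so ω_n = 31.04 rad/s and ζ = 11/(2·31.04) = 0.1772.
2% settling time T_s ≈ 4/(ζω_n) = 4/5.5 = 0.727 s.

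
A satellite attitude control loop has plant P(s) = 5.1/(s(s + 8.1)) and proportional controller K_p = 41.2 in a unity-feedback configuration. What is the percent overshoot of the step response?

40.1%

Closed-loop characteristic equation: s² + 8.1s + 210.1 = 0, so ω_n = 14.5 rad/s and ζ = 8.1/(2·14.5) = 0.2794.
%OS = 100·exp(−πζ/√(1−ζ²)) = 100·exp(−π·0.2794/√0.9219) = 40.1%.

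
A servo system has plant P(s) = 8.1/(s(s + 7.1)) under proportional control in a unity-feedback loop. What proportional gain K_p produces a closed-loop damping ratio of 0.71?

Closed-loop characteristic equation: s² + 7.1s + K_p·8.1 = 0.
So ω_n = √(8.1K_p) and 2ζω_n = 7.1, giving ζ = 7.1/(2√(8.1K_p)).
Setting ζ = 0.71: √(8.1K_p) = 7.1/(2·0.71) = 5, so K_p = 25/8.1 = 3.09.

K_p = 3.09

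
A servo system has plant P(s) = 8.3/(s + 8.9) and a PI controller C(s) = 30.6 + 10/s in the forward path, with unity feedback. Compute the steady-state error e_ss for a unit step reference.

0

The open loop C(s)P(s) has a pole at the origin (type 1), so the static position error constant is infinite and e_ss = 1/(1+∞) = 0.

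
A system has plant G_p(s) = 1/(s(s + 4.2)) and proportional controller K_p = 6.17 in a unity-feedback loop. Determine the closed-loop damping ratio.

ζ = 0.845

1 + K_p·G_p(s) = 0 gives s² + 4.2s + 6.17 = 0.
Matching s² + 2ζω_n s + ω_n²: ω_n = √6.17 = 2.484 rad/s and 2ζω_n = 4.2, so ζ = 4.2/(2·2.484) = 0.845.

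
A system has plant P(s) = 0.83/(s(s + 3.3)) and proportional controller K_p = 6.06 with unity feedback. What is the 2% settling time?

T_s ≈ 2.42 s

From 1 + K_pP(s) = 0: s² + 3.3s + 5.03 = 0 ⇒ ω_n = 2.243, ζ = 0.7357.
2% settling time T_s ≈ 4/(ζω_n) = 4/1.65 = 2.42 s.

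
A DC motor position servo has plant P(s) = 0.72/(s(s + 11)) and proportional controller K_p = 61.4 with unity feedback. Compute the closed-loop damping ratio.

ζ = 0.827

1 + K_p·P(s) = 0 gives s² + 11s + 44.21 = 0.
Matching s² + 2ζω_n s + ω_n²: ω_n = √44.21 = 6.649 rad/s and 2ζω_n = 11, so ζ = 11/(2·6.649) = 0.827.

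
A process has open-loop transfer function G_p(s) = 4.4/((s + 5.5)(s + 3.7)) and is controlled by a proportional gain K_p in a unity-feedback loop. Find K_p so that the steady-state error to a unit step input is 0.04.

For a type-0 loop with proportional control, e_ss = 1/(1 + K_p·G_p(0)).
G_p(0) = 0.2162. Require 1/(1 + K_p·0.2162) = 0.04, so 1 + 0.2162·K_p = 25.
K_p = (25 − 1)/0.2162 = 111.

K_p = 111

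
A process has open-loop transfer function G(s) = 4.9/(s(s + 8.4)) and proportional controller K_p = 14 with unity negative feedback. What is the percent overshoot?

15.7%

Closed-loop characteristic equation: s² + 8.4s + 68.6 = 0, so ω_n = 8.283 rad/s and ζ = 8.4/(2·8.283) = 0.5071.
%OS = 100·exp(−πζ/√(1−ζ²)) = 100·exp(−π·0.5071/√0.7429) = 15.7%.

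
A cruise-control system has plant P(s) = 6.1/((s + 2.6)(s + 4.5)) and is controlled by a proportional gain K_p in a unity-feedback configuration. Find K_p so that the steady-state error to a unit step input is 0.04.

The loop is type 0, so e_ss(step) = 1/(1 + K_pos) with K_pos = K_p·P(0).
P(0) = 0.5214. Require 1/(1 + K_p·0.5214) = 0.04, so 1 + 0.5214·K_p = 25.
K_p = (25 − 1)/0.5214 = 46.

K_p = 46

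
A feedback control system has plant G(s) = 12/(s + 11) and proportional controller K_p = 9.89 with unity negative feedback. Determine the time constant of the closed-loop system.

τ = 0.00771 s

Closed-loop transfer function: T(s) = K_p·G(s)/(1 + K_p·G(s)) = 118.7/(s + 11 + 118.7) = 118.7/(s + 129.7).
Time constant τ = 1/129.7 = 0.00771 s.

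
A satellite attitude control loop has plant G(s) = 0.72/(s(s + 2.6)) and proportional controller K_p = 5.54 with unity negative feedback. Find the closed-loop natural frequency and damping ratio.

ω_n = 2 rad/s, ζ = 0.651

With unity feedback the closed-loop characteristic equation is s² + 2.6s + 5.54·0.72 = s² + 2.6s + 3.989 = 0.
Matching s² + 2ζω_n s + ω_n²: ω_n = √3.989 = 1.997 rad/s and 2ζω_n = 2.6, so ζ = 2.6/(2·1.997) = 0.651.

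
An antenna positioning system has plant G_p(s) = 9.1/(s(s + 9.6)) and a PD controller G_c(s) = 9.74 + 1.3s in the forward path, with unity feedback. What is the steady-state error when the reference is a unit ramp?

0.108

The loop has one pole at the origin (type 1). Velocity error constant K_v = lim_{s→0} s·G_c(s)G_p(s) = 9.74·9.1/9.6 = 9.233.
Steady-state error to a unit ramp: e_ss = 1/K_v = 0.108.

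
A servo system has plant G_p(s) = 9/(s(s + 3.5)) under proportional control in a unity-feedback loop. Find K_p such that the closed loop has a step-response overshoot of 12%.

K_p = 1.09

From %OS = 100·exp(−πζ/√(1−ζ²)) = 12%, ζ = −ln(0.12)/√(π²+ln²(0.12)) = 0.5594.
Characteristic equation s² + 3.5s + 9K_p = 0 gives ζ = 3.5/(2√(9K_p)).
Setting ζ = 0.5594: √(9K_p) = 3.5/(2·0.5594) = 3.128, so K_p = 9.786/9 = 1.09.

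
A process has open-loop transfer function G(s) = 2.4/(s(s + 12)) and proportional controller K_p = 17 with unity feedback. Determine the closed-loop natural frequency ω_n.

ω_n = 6.39 rad/s

1 + K_p·G(s) = 0 gives s² + 12s + 40.8 = 0.
So ω_n² = 40.8 ⇒ ω_n = 6.387 rad/s, and ζ = 12/(2ω_n) = 0.939.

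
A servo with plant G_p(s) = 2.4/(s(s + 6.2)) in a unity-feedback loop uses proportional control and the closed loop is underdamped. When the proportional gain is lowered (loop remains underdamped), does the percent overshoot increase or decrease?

ζ = 6.2/(2√(2.4K_p)) rises as K_p falls; higher damping means less overshoot.

decrease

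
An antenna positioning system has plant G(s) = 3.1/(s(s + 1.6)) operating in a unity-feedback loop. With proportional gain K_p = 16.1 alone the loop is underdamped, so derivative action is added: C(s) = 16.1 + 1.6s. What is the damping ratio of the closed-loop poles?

ζ = 0.464

Forward path: (16.1 + 1.6s)·3.1/(s(s+1.6)). The closed-loop characteristic equation is s² + (1.6 + 3.1·1.6)s + 3.1·16.1 = 0.
That is s² + 6.56s + 49.91 = 0, so ω_n = 7.065 rad/s and ζ = 6.56/(2·7.065) = 0.4643.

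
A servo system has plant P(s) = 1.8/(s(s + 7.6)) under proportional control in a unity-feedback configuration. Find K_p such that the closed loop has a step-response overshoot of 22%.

K_p = 42.6

From %OS = 100·exp(−πζ/√(1−ζ²)) = 22%, ζ = −ln(0.22)/√(π²+ln²(0.22)) = 0.4342.
Characteristic equation s² + 7.6s + 1.8K_p = 0 gives ζ = 7.6/(2√(1.8K_p)).
Setting ζ = 0.4342: √(1.8K_p) = 7.6/(2·0.4342) = 8.752, so K_p = 76.6/1.8 = 42.6.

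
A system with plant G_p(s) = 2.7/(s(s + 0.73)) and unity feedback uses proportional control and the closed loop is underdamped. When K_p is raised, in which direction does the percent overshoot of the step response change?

ζ = 0.73/(2√(2.7K_p)) decreases as K_p grows; lower damping means more overshoot.

increase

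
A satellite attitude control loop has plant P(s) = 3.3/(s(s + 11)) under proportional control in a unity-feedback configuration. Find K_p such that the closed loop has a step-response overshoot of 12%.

K_p = 29.3

From %OS = 100·exp(−πζ/√(1−ζ²)) = 12%, ζ = −ln(0.12)/√(π²+ln²(0.12)) = 0.5594.
Characteristic equation s² + 11s + 3.3K_p = 0 gives ζ = 11/(2√(3.3K_p)).
Setting ζ = 0.5594: √(3.3K_p) = 11/(2·0.5594) = 9.832, so K_p = 96.66/3.3 = 29.3.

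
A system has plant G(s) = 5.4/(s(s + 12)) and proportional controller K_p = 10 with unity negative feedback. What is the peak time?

The closed-loop denominator s² + 12s + 54 gives ω_n = √54 = 7.348 and ζ = 12/(2ω_n) = 0.8165.
Damped frequency ω_d = ω_n√(1−ζ²) = 4.243 rad/s, so peak time T_p = π/ω_d = 0.74 s.

T_p = 0.74 s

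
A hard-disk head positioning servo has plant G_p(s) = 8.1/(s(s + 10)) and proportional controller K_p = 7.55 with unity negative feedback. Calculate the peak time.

The closed-loop denominator s² + 10s + 61.15 gives ω_n = √61.15 = 7.82 and ζ = 10/(2ω_n) = 0.6394.
Damped frequency ω_d = ω_n√(1−ζ²) = 6.013 rad/s, so peak time T_p = π/ω_d = 0.522 s.

T_p = 0.522 s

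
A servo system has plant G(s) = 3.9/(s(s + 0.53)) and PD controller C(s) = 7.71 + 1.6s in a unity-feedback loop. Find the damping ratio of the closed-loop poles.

ζ = 0.617

Forward path: (7.71 + 1.6s)·3.9/(s(s+0.53)). The closed-loop characteristic equation is s² + (0.53 + 3.9·1.6)s + 3.9·7.71 = 0.
That is s² + 6.77s + 30.07 = 0, so ω_n = 5.484 rad/s and ζ = 6.77/(2·5.484) = 0.6173.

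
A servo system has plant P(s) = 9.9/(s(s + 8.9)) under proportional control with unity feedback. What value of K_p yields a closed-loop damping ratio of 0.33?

Closed-loop characteristic equation: s² + 8.9s + K_p·9.9 = 0.
So ω_n = √(9.9K_p) and 2ζω_n = 8.9, giving ζ = 8.9/(2√(9.9K_p)).
Setting ζ = 0.33: √(9.9K_p) = 8.9/(2·0.33) = 13.48, so K_p = 181.8/9.9 = 18.4.

K_p = 18.4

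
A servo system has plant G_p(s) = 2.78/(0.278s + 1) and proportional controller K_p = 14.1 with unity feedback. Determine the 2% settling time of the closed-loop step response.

Closed loop: T(s) = K_p·G_p/(1+K_p·G_p) = 39.2/(0.278s + 1 + 39.2), with pole at s = −(1 + 39.2)/0.278 = −144.6.
τ = 1/144.6 = 0.006916 s, so 2% settling time ≈ 4τ = 0.0277 s.

T_s ≈ 0.0277 s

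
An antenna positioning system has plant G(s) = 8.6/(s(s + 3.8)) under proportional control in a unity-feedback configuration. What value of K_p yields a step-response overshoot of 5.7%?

K_p = 0.925

From %OS = 100·exp(−πζ/√(1−ζ²)) = 5.7%, ζ = −ln(0.057)/√(π²+ln²(0.057)) = 0.6738.
Characteristic equation s² + 3.8s + 8.6K_p = 0 gives ζ = 3.8/(2√(8.6K_p)).
Setting ζ = 0.6738: √(8.6K_p) = 3.8/(2·0.6738) = 2.82, so K_p = 7.952/8.6 = 0.925.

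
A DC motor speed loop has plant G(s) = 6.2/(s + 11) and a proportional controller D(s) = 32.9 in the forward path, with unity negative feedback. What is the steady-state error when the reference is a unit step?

The loop is type 0. Static position error constant K_pos = D(0)·G(0) = 32.9·0.5636 = 18.54.
Steady-state error to a unit step: e_ss = 1/(1+K_pos) = 1/19.54 = 0.0512.

0.0512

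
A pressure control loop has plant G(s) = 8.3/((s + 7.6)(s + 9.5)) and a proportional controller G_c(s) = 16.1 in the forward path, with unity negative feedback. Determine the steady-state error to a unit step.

The loop is type 0. Static position error constant K_pos = G_c(0)·G(0) = 16.1·0.115 = 1.851.
Steady-state error to a unit step: e_ss = 1/(1+K_pos) = 1/2.851 = 0.351.

0.351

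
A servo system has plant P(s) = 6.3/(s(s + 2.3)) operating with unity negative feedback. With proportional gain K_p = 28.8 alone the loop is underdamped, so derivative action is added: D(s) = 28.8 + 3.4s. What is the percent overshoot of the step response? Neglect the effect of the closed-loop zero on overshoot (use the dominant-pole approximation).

Forward path: (28.8 + 3.4s)·6.3/(s(s+2.3)). The closed-loop characteristic equation is s² + (2.3 + 6.3·3.4)s + 6.3·28.8 = 0.
That is s² + 23.72s + 181.4 = 0, so ω_n = 13.47 rad/s and ζ = 23.72/(2·13.47) = 0.8805.
%OS = 100·exp(−πζ/√(1−ζ²)) = 0.292%.

0.292%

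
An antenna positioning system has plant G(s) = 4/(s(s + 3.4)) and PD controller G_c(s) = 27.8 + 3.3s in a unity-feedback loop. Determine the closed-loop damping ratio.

Forward path: (27.8 + 3.3s)·4/(s(s+3.4)). The closed-loop characteristic equation is s² + (3.4 + 4·3.3)s + 4·27.8 = 0.
That is s² + 16.6s + 111.2 = 0, so ω_n = 10.55 rad/s and ζ = 16.6/(2·10.55) = 0.7871.

ζ = 0.787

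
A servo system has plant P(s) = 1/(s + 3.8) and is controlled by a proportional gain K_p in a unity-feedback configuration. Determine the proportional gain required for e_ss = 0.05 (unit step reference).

K_p = 72.2

Steady-state error for a unit step on this type-0 loop is 1/(1 + K_p·P(0)).
P(0) = 0.2632. Require 1/(1 + K_p·0.2632) = 0.05, so 1 + 0.2632·K_p = 20.
K_p = (20 − 1)/0.2632 = 72.2.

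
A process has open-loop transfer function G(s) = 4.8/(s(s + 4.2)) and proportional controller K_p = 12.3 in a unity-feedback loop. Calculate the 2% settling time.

T_s ≈ 1.9 s

From 1 + K_pG(s) = 0: s² + 4.2s + 59.04 = 0 ⇒ ω_n = 7.684, ζ = 0.2733.
2% settling time T_s ≈ 4/(ζω_n) = 4/2.1 = 1.9 s.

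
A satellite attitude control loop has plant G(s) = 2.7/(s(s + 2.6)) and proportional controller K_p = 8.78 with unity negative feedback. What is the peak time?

From 1 + K_pG(s) = 0: s² + 2.6s + 23.71 = 0 ⇒ ω_n = 4.869, ζ = 0.267.
Damped frequency ω_d = ω_n√(1−ζ²) = 4.692 rad/s, so peak time T_p = π/ω_d = 0.67 s.

T_p = 0.67 s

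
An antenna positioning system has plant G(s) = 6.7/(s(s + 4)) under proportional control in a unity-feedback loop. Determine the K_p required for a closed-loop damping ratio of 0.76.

Closed-loop characteristic equation: s² + 4s + K_p·6.7 = 0.
So ω_n = √(6.7K_p) and 2ζω_n = 4, giving ζ = 4/(2√(6.7K_p)).
Setting ζ = 0.76: √(6.7K_p) = 4/(2·0.76) = 2.632, so K_p = 6.925/6.7 = 1.03.

K_p = 1.03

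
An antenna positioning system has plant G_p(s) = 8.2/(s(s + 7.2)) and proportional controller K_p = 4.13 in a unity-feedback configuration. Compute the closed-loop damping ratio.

With unity feedback the closed-loop characteristic equation is s² + 7.2s + 4.13·8.2 = s² + 7.2s + 33.87 = 0.
Matching s² + 2ζω_n s + ω_n²: ω_n = √33.87 = 5.819 rad/s and 2ζω_n = 7.2, so ζ = 7.2/(2·5.819) = 0.619.

ζ = 0.619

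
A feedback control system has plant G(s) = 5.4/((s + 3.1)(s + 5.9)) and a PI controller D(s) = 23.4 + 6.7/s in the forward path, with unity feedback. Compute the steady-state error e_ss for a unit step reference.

The open loop D(s)G(s) has a pole at the origin (type 1), so the static position error constant is infinite and e_ss = 1/(1+∞) = 0.

0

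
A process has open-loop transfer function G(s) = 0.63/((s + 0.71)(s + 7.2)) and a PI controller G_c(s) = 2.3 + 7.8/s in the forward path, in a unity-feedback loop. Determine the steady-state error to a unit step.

0

The open loop G_c(s)G(s) has a pole at the origin (type 1), so the static position error constant is infinite and e_ss = 1/(1+∞) = 0.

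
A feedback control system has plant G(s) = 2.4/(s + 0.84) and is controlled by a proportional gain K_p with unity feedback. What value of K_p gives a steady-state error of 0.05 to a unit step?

K_p = 6.65

For a type-0 loop with proportional control, e_ss = 1/(1 + K_p·G(0)).
G(0) = 2.857. Require 1/(1 + K_p·2.857) = 0.05, so 1 + 2.857·K_p = 20.
K_p = (20 − 1)/2.857 = 6.65.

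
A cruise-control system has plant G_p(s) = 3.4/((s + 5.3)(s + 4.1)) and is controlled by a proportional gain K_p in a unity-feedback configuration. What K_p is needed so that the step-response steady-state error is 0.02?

For a type-0 loop with proportional control, e_ss = 1/(1 + K_p·G_p(0)).
G_p(0) = 0.1565. Require 1/(1 + K_p·0.1565) = 0.02, so 1 + 0.1565·K_p = 50.
K_p = (50 − 1)/0.1565 = 313.

K_p = 313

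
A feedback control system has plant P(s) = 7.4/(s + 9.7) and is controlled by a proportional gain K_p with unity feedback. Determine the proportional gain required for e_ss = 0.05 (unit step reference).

K_p = 24.9

For a type-0 loop with proportional control, e_ss = 1/(1 + K_p·P(0)).
P(0) = 0.7629. Require 1/(1 + K_p·0.7629) = 0.05, so 1 + 0.7629·K_p = 20.
K_p = (20 − 1)/0.7629 = 24.9.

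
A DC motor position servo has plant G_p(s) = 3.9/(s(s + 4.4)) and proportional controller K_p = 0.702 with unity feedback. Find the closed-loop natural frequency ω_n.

The closed-loop denominator is s(s+4.4) + 0.702·3.9 = s² + 4.4s + 2.738.
Matching s² + 2ζω_n s + ω_n²: ω_n = √2.738 = 1.655 rad/s and 2ζω_n = 4.4, so ζ = 4.4/(2·1.655) = 1.33.

ω_n = 1.65 rad/s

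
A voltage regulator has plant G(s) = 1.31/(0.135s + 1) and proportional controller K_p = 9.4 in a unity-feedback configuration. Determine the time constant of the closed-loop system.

τ = 0.0101 s

Closed loop: T(s) = K_p·G/(1+K_p·G) = 12.31/(0.135s + 1 + 12.31), with pole at s = −(1 + 12.31)/0.135 = −98.62.
Closed-loop time constant τ = 1/98.62 = 0.0101 s.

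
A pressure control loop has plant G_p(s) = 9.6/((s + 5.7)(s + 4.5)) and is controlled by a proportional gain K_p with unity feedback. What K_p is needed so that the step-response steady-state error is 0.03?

For a type-0 loop with proportional control, e_ss = 1/(1 + K_p·G_p(0)).
G_p(0) = 0.3743. Require 1/(1 + K_p·0.3743) = 0.03, so 1 + 0.3743·K_p = 33.33.
K_p = (33.33 − 1)/0.3743 = 86.4.

K_p = 86.4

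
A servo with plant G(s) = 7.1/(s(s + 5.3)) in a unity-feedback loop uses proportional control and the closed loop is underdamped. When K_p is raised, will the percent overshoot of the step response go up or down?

increase

ζ = 5.3/(2√(7.1K_p)) decreases as K_p grows; lower damping means more overshoot.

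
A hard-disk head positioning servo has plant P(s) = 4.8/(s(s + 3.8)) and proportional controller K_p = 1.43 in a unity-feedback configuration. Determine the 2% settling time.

T_s ≈ 2.11 s

The closed-loop denominator s² + 3.8s + 6.864 gives ω_n = √6.864 = 2.62 and ζ = 3.8/(2ω_n) = 0.7252.
2% settling time T_s ≈ 4/(ζω_n) = 4/1.9 = 2.11 s.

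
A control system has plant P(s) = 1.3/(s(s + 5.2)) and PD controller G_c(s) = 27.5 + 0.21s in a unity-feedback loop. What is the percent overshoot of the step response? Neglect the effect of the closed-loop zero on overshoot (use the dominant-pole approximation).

19.8%

Forward path: (27.5 + 0.21s)·1.3/(s(s+5.2)). The closed-loop characteristic equation is s² + (5.2 + 1.3·0.21)s + 1.3·27.5 = 0.
That is s² + 5.473s + 35.75 = 0, so ω_n = 5.979 rad/s and ζ = 5.473/(2·5.979) = 0.4577.
%OS = 100·exp(−πζ/√(1−ζ²)) = 19.8%.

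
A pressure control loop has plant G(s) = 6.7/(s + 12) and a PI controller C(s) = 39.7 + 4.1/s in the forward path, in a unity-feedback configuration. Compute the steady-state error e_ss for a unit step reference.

0

The open loop C(s)G(s) has a pole at the origin (type 1), so the static position error constant is infinite and e_ss = 1/(1+∞) = 0.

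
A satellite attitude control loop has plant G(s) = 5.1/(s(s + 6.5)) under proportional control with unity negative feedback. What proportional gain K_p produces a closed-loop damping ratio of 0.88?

Closed-loop characteristic equation: s² + 6.5s + K_p·5.1 = 0.
So ω_n = √(5.1K_p) and 2ζω_n = 6.5, giving ζ = 6.5/(2√(5.1K_p)).
Setting ζ = 0.88: √(5.1K_p) = 6.5/(2·0.88) = 3.693, so K_p = 13.64/5.1 = 2.67.

K_p = 2.67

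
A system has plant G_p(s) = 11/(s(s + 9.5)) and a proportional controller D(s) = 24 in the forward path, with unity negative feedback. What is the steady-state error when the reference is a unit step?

0

The open loop D(s)G_p(s) has a pole at the origin (type 1), so the static position error constant is infinite and e_ss = 1/(1+∞) = 0.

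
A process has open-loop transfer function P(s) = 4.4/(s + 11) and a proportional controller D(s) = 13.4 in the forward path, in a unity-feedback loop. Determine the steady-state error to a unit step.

The loop is type 0. Static position error constant K_pos = D(0)·P(0) = 13.4·0.4 = 5.36.
Steady-state error to a unit step: e_ss = 1/(1+K_pos) = 1/6.36 = 0.157.

0.157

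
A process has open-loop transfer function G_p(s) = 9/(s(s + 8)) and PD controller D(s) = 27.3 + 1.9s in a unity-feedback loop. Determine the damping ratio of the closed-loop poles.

Forward path: (27.3 + 1.9s)·9/(s(s+8)). The closed-loop characteristic equation is s² + (8 + 9·1.9)s + 9·27.3 = 0.
That is s² + 25.1s + 245.7 = 0, so ω_n = 15.67 rad/s and ζ = 25.1/(2·15.67) = 0.8006.

ζ = 0.801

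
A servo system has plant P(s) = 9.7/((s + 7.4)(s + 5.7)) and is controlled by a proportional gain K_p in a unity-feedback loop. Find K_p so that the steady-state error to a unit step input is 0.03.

For a type-0 loop with proportional control, e_ss = 1/(1 + K_p·P(0)).
P(0) = 0.23. Require 1/(1 + K_p·0.23) = 0.03, so 1 + 0.23·K_p = 33.33.
K_p = (33.33 − 1)/0.23 = 141.

K_p = 141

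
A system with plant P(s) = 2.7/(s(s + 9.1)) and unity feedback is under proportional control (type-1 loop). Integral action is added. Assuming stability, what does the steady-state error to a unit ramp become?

The integrator raises the loop to type 2, so K_v → ∞ and e_ss to a ramp is zero.

0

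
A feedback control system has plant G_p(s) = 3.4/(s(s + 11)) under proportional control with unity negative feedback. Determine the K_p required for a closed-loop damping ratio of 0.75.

Closed-loop characteristic equation: s² + 11s + K_p·3.4 = 0.
So ω_n = √(3.4K_p) and 2ζω_n = 11, giving ζ = 11/(2√(3.4K_p)).
Setting ζ = 0.75: √(3.4K_p) = 11/(2·0.75) = 7.333, so K_p = 53.78/3.4 = 15.8.

K_p = 15.8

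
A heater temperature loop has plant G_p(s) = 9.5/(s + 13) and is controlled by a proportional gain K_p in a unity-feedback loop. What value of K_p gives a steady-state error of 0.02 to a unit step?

K_p = 67.1

For a type-0 loop with proportional control, e_ss = 1/(1 + K_p·G_p(0)).
G_p(0) = 0.7308. Require 1/(1 + K_p·0.7308) = 0.02, so 1 + 0.7308·K_p = 50.
K_p = (50 − 1)/0.7308 = 67.1.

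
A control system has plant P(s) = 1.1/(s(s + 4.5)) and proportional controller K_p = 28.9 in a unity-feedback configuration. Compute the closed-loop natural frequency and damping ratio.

The closed-loop denominator is s(s+4.5) + 28.9·1.1 = s² + 4.5s + 31.79.
Matching s² + 2ζω_n s + ω_n²: ω_n = √31.79 = 5.638 rad/s and 2ζω_n = 4.5, so ζ = 4.5/(2·5.638) = 0.399.

ω_n = 5.64 rad/s, ζ = 0.399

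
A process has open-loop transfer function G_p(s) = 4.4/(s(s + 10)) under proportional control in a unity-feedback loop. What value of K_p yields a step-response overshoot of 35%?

From %OS = 100·exp(−πζ/√(1−ζ²)) = 35%, ζ = −ln(0.35)/√(π²+ln²(0.35)) = 0.3169.
Characteristic equation s² + 10s + 4.4K_p = 0 gives ζ = 10/(2√(4.4K_p)).
Setting ζ = 0.3169: √(4.4K_p) = 10/(2·0.3169) = 15.78, so K_p = 248.9/4.4 = 56.6.

K_p = 56.6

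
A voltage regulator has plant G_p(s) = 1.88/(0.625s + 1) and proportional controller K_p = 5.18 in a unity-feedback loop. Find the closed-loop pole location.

s = -17.18

Closed loop: T(s) = K_p·G_p/(1+K_p·G_p) = 9.738/(0.625s + 1 + 9.738), with pole at s = −(1 + 9.738)/0.625 = −17.18.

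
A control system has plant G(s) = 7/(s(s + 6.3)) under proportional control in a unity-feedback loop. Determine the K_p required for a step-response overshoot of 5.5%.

From %OS = 100·exp(−πζ/√(1−ζ²)) = 5.5%, ζ = −ln(0.055)/√(π²+ln²(0.055)) = 0.6783.
Characteristic equation s² + 6.3s + 7K_p = 0 gives ζ = 6.3/(2√(7K_p)).
Setting ζ = 0.6783: √(7K_p) = 6.3/(2·0.6783) = 4.644, so K_p = 21.56/7 = 3.08.

K_p = 3.08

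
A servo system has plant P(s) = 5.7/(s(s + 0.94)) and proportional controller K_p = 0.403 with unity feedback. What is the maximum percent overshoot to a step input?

35.9%

Closed-loop characteristic equation: s² + 0.94s + 2.297 = 0, so ω_n = 1.516 rad/s and ζ = 0.94/(2·1.516) = 0.3101.
%OS = 100·exp(−πζ/√(1−ζ²)) = 100·exp(−π·0.3101/√0.9038) = 35.9%.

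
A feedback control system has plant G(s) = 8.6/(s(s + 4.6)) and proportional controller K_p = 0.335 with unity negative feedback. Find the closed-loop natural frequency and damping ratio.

1 + K_p·G(s) = 0 gives s² + 4.6s + 2.881 = 0.
Matching s² + 2ζω_n s + ω_n²: ω_n = √2.881 = 1.697 rad/s and 2ζω_n = 4.6, so ζ = 4.6/(2·1.697) = 1.36.

ω_n = 1.7 rad/s, ζ = 1.36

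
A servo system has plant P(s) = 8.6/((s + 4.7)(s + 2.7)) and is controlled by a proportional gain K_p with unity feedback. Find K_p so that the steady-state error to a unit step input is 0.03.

Steady-state error for a unit step on this type-0 loop is 1/(1 + K_p·P(0)).
P(0) = 0.6777. Require 1/(1 + K_p·0.6777) = 0.03, so 1 + 0.6777·K_p = 33.33.
K_p = (33.33 − 1)/0.6777 = 47.7.

K_p = 47.7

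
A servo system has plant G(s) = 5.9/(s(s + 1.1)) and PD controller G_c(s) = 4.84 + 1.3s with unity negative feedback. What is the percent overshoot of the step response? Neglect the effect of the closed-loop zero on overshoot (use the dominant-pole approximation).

Forward path: (4.84 + 1.3s)·5.9/(s(s+1.1)). The closed-loop characteristic equation is s² + (1.1 + 5.9·1.3)s + 5.9·4.84 = 0.
That is s² + 8.77s + 28.56 = 0, so ω_n = 5.344 rad/s and ζ = 8.77/(2·5.344) = 0.8206.
%OS = 100·exp(−πζ/√(1−ζ²)) = 1.1%.

1.1%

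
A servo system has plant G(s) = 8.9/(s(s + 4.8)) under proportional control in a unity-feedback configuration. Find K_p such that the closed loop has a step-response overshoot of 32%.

K_p = 5.57

From %OS = 100·exp(−πζ/√(1−ζ²)) = 32%, ζ = −ln(0.32)/√(π²+ln²(0.32)) = 0.341.
Characteristic equation s² + 4.8s + 8.9K_p = 0 gives ζ = 4.8/(2√(8.9K_p)).
Setting ζ = 0.341: √(8.9K_p) = 4.8/(2·0.341) = 7.039, so K_p = 49.55/8.9 = 5.57.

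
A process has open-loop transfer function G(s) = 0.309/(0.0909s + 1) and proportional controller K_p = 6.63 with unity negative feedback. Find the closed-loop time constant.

τ = 0.0298 s

Closed loop: T(s) = K_p·G/(1+K_p·G) = 2.049/(0.0909s + 1 + 2.049), with pole at s = −(1 + 2.049)/0.0909 = −33.54.
Closed-loop time constant τ = 1/33.54 = 0.0298 s.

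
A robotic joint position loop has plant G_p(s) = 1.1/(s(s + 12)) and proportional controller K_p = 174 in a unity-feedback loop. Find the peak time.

Closed-loop characteristic equation: s² + 12s + 191.4 = 0, so ω_n = 13.83 rad/s and ζ = 12/(2·13.83) = 0.4337.
Damped frequency ω_d = ω_n√(1−ζ²) = 12.47 rad/s, so peak time T_p = π/ω_d = 0.252 s.

T_p = 0.252 s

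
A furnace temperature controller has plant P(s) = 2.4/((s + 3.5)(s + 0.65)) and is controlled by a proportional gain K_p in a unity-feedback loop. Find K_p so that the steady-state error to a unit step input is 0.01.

K_p = 93.8

The loop is type 0, so e_ss(step) = 1/(1 + K_pos) with K_pos = K_p·P(0).
P(0) = 1.055. Require 1/(1 + K_p·1.055) = 0.01, so 1 + 1.055·K_p = 100.
K_p = (100 − 1)/1.055 = 93.8.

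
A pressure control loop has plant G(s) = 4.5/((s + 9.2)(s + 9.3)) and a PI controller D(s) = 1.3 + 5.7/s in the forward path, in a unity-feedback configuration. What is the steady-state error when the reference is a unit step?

The open loop D(s)G(s) has a pole at the origin (type 1), so the static position error constant is infinite and e_ss = 1/(1+∞) = 0.

0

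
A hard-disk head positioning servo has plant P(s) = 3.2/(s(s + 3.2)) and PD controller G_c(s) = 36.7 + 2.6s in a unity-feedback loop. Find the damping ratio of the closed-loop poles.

Forward path: (36.7 + 2.6s)·3.2/(s(s+3.2)). The closed-loop characteristic equation is s² + (3.2 + 3.2·2.6)s + 3.2·36.7 = 0.
That is s² + 11.52s + 117.4 = 0, so ω_n = 10.84 rad/s and ζ = 11.52/(2·10.84) = 0.5315.

ζ = 0.532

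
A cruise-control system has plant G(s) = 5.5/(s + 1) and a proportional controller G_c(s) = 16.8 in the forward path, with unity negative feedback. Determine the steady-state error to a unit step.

0.0107

The loop is type 0. Static position error constant K_pos = G_c(0)·G(0) = 16.8·5.5 = 92.4.
Steady-state error to a unit step: e_ss = 1/(1+K_pos) = 1/93.4 = 0.0107.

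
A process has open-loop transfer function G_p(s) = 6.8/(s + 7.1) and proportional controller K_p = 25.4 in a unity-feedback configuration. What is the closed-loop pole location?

s = -179.8

Closed-loop transfer function: T(s) = K_p·G_p(s)/(1 + K_p·G_p(s)) = 172.7/(s + 7.1 + 172.7) = 172.7/(s + 179.8).
The closed-loop pole is at s = −179.8.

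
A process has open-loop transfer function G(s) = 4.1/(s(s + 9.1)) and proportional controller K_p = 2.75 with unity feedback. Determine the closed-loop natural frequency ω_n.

ω_n = 3.36 rad/s

1 + K_p·G(s) = 0 gives s² + 9.1s + 11.27 = 0.
So ω_n² = 11.27 ⇒ ω_n = 3.358 rad/s, and ζ = 9.1/(2ω_n) = 1.36.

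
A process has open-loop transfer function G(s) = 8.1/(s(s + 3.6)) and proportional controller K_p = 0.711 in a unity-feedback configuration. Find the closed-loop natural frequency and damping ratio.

ω_n = 2.4 rad/s, ζ = 0.75

The closed-loop denominator is s(s+3.6) + 0.711·8.1 = s² + 3.6s + 5.759.
So ω_n² = 5.759 ⇒ ω_n = 2.4 rad/s, and ζ = 3.6/(2ω_n) = 0.75.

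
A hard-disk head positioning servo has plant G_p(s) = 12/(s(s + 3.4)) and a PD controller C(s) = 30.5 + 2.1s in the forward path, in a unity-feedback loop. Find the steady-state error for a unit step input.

The open loop C(s)G_p(s) has a pole at the origin (type 1), so the static position error constant is infinite and e_ss = 1/(1+∞) = 0.

0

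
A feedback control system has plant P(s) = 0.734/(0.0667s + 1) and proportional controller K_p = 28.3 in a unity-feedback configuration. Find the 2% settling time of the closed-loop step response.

Closed loop: T(s) = K_p·P/(1+K_p·P) = 20.77/(0.0667s + 1 + 20.77), with pole at s = −(1 + 20.77)/0.0667 = −326.4.
τ = 1/326.4 = 0.003064 s, so 2% settling time ≈ 4τ = 0.0123 s.

T_s ≈ 0.0123 s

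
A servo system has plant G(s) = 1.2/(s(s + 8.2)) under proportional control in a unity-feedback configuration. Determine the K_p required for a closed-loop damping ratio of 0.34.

K_p = 121

Closed-loop characteristic equation: s² + 8.2s + K_p·1.2 = 0.
So ω_n = √(1.2K_p) and 2ζω_n = 8.2, giving ζ = 8.2/(2√(1.2K_p)).
Setting ζ = 0.34: √(1.2K_p) = 8.2/(2·0.34) = 12.06, so K_p = 145.4/1.2 = 121.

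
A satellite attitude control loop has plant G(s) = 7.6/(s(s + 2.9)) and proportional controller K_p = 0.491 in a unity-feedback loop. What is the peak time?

T_p = 2.46 s

The closed-loop denominator s² + 2.9s + 3.732 gives ω_n = √3.732 = 1.932 and ζ = 2.9/(2ω_n) = 0.7506.
Damped frequency ω_d = ω_n√(1−ζ²) = 1.276 rad/s, so peak time T_p = π/ω_d = 2.46 s.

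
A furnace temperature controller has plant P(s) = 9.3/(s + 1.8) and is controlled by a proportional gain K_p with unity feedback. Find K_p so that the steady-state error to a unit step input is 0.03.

K_p = 6.26

For a type-0 loop with proportional control, e_ss = 1/(1 + K_p·P(0)).
P(0) = 5.167. Require 1/(1 + K_p·5.167) = 0.03, so 1 + 5.167·K_p = 33.33.
K_p = (33.33 − 1)/5.167 = 6.26.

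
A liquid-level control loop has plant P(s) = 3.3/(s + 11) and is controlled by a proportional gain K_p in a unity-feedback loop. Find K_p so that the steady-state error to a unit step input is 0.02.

The loop is type 0, so e_ss(step) = 1/(1 + K_pos) with K_pos = K_p·P(0).
P(0) = 0.3. Require 1/(1 + K_p·0.3) = 0.02, so 1 + 0.3·K_p = 50.
K_p = (50 − 1)/0.3 = 163.

K_p = 163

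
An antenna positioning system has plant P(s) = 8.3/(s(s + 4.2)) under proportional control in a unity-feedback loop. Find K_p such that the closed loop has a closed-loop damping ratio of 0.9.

Closed-loop characteristic equation: s² + 4.2s + K_p·8.3 = 0.
So ω_n = √(8.3K_p) and 2ζω_n = 4.2, giving ζ = 4.2/(2√(8.3K_p)).
Setting ζ = 0.9: √(8.3K_p) = 4.2/(2·0.9) = 2.333, so K_p = 5.444/8.3 = 0.656.

K_p = 0.656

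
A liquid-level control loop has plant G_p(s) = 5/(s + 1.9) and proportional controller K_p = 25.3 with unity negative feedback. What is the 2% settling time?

Closed-loop transfer function: T(s) = K_p·G_p(s)/(1 + K_p·G_p(s)) = 126.5/(s + 1.9 + 126.5) = 126.5/(s + 128.4).
Time constant τ = 1/128.4 = 0.007788 s, so the 2% settling time is about 4τ = 0.0312 s.

T_s ≈ 0.0312 s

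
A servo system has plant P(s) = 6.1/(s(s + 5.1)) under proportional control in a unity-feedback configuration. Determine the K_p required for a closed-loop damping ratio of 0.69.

Closed-loop characteristic equation: s² + 5.1s + K_p·6.1 = 0.
So ω_n = √(6.1K_p) and 2ζω_n = 5.1, giving ζ = 5.1/(2√(6.1K_p)).
Setting ζ = 0.69: √(6.1K_p) = 5.1/(2·0.69) = 3.696, so K_p = 13.66/6.1 = 2.24.

K_p = 2.24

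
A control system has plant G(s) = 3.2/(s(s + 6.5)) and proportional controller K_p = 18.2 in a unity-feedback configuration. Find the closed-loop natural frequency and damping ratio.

1 + K_p·G(s) = 0 gives s² + 6.5s + 58.24 = 0.
So ω_n² = 58.24 ⇒ ω_n = 7.632 rad/s, and ζ = 6.5/(2ω_n) = 0.426.

ω_n = 7.63 rad/s, ζ = 0.426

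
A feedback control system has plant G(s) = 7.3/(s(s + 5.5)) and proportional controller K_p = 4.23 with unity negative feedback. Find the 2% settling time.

T_s ≈ 1.45 s

From 1 + K_pG(s) = 0: s² + 5.5s + 30.88 = 0 ⇒ ω_n = 5.557, ζ = 0.4949.
2% settling time T_s ≈ 4/(ζω_n) = 4/2.75 = 1.45 s.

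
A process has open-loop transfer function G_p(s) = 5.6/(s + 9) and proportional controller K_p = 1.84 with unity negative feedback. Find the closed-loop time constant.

τ = 0.0518 s

Closed-loop transfer function: T(s) = K_p·G_p(s)/(1 + K_p·G_p(s)) = 10.3/(s + 9 + 10.3) = 10.3/(s + 19.3).
Time constant τ = 1/19.3 = 0.0518 s.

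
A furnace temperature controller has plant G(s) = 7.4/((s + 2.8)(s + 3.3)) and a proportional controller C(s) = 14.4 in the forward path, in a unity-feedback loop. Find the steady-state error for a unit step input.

The loop is type 0. Static position error constant K_pos = C(0)·G(0) = 14.4·0.8009 = 11.53.
Steady-state error to a unit step: e_ss = 1/(1+K_pos) = 1/12.53 = 0.0798.

0.0798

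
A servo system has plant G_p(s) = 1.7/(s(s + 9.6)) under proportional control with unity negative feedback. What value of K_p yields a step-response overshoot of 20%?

From %OS = 100·exp(−πζ/√(1−ζ²)) = 20%, ζ = −ln(0.2)/√(π²+ln²(0.2)) = 0.4559.
Characteristic equation s² + 9.6s + 1.7K_p = 0 gives ζ = 9.6/(2√(1.7K_p)).
Setting ζ = 0.4559: √(1.7K_p) = 9.6/(2·0.4559) = 10.53, so K_p = 110.8/1.7 = 65.2.

K_p = 65.2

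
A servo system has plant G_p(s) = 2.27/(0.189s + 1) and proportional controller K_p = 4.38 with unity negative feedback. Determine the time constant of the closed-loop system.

τ = 0.0173 s

Closed loop: T(s) = K_p·G_p/(1+K_p·G_p) = 9.943/(0.189s + 1 + 9.943), with pole at s = −(1 + 9.943)/0.189 = −57.9.
Closed-loop time constant τ = 1/57.9 = 0.0173 s.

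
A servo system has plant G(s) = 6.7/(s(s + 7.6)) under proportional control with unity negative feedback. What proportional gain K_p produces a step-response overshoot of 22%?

K_p = 11.4

From %OS = 100·exp(−πζ/√(1−ζ²)) = 22%, ζ = −ln(0.22)/√(π²+ln²(0.22)) = 0.4342.
Characteristic equation s² + 7.6s + 6.7K_p = 0 gives ζ = 7.6/(2√(6.7K_p)).
Setting ζ = 0.4342: √(6.7K_p) = 7.6/(2·0.4342) = 8.752, so K_p = 76.6/6.7 = 11.4.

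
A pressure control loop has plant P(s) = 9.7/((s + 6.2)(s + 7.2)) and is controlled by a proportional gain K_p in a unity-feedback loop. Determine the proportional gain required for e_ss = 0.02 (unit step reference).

K_p = 226

For a type-0 loop with proportional control, e_ss = 1/(1 + K_p·P(0)).
P(0) = 0.2173. Require 1/(1 + K_p·0.2173) = 0.02, so 1 + 0.2173·K_p = 50.
K_p = (50 − 1)/0.2173 = 226.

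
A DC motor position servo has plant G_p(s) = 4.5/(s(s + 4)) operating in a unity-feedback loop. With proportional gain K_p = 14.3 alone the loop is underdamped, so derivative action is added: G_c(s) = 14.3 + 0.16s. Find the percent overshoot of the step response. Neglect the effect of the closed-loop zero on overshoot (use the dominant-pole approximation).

38%

Forward path: (14.3 + 0.16s)·4.5/(s(s+4)). The closed-loop characteristic equation is s² + (4 + 4.5·0.16)s + 4.5·14.3 = 0.
That is s² + 4.72s + 64.35 = 0, so ω_n = 8.022 rad/s and ζ = 4.72/(2·8.022) = 0.2942.
%OS = 100·exp(−πζ/√(1−ζ²)) = 38%.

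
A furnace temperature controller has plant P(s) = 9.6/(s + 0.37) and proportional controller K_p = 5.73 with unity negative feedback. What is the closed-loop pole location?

Closed-loop transfer function: T(s) = K_p·P(s)/(1 + K_p·P(s)) = 55.01/(s + 0.37 + 55.01) = 55.01/(s + 55.38).
The closed-loop pole is at s = −55.38.

s = -55.38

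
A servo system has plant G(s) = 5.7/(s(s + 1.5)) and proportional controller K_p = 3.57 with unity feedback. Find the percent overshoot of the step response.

58.9%

From 1 + K_pG(s) = 0: s² + 1.5s + 20.35 = 0 ⇒ ω_n = 4.511, ζ = 0.1663.
%OS = 100·exp(−πζ/√(1−ζ²)) = 100·exp(−π·0.1663/√0.9724) = 58.9%.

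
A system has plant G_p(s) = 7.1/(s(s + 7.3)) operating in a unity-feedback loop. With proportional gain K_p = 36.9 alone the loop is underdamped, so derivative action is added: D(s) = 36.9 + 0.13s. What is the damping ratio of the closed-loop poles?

ζ = 0.254

Forward path: (36.9 + 0.13s)·7.1/(s(s+7.3)). The closed-loop characteristic equation is s² + (7.3 + 7.1·0.13)s + 7.1·36.9 = 0.
That is s² + 8.223s + 262 = 0, so ω_n = 16.19 rad/s and ζ = 8.223/(2·16.19) = 0.254.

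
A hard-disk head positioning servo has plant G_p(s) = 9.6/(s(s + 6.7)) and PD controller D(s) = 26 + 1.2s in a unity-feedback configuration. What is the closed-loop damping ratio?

ζ = 0.577

Forward path: (26 + 1.2s)·9.6/(s(s+6.7)). The closed-loop characteristic equation is s² + (6.7 + 9.6·1.2)s + 9.6·26 = 0.
That is s² + 18.22s + 249.6 = 0, so ω_n = 15.8 rad/s and ζ = 18.22/(2·15.8) = 0.5766.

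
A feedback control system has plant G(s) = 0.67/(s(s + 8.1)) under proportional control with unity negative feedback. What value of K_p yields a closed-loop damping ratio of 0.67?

K_p = 54.5

Closed-loop characteristic equation: s² + 8.1s + K_p·0.67 = 0.
So ω_n = √(0.67K_p) and 2ζω_n = 8.1, giving ζ = 8.1/(2√(0.67K_p)).
Setting ζ = 0.67: √(0.67K_p) = 8.1/(2·0.67) = 6.045, so K_p = 36.54/0.67 = 54.5.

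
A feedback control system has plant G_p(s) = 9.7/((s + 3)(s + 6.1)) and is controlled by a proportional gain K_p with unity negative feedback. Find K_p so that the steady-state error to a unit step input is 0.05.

K_p = 35.8

For a type-0 loop with proportional control, e_ss = 1/(1 + K_p·G_p(0)).
G_p(0) = 0.5301. Require 1/(1 + K_p·0.5301) = 0.05, so 1 + 0.5301·K_p = 20.
K_p = (20 − 1)/0.5301 = 35.8.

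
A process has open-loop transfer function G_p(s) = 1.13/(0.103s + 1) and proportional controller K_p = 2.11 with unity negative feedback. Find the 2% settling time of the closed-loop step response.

Closed loop: T(s) = K_p·G_p/(1+K_p·G_p) = 2.384/(0.103s + 1 + 2.384), with pole at s = −(1 + 2.384)/0.103 = −32.86.
τ = 1/32.86 = 0.03043 s, so 2% settling time ≈ 4τ = 0.122 s.

T_s ≈ 0.122 s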